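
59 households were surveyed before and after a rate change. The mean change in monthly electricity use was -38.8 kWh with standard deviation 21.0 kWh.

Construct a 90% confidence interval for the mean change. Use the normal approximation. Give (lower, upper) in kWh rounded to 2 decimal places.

This is a matched-pairs design, so SE = s_d/√n = 21.0/√59 = 2.7340.
Margin = 1.645 × 2.7340 = 4.4974; the interval is -38.8 ± 4.4974 = (-43.30, -34.30).

(-43.30, -34.30)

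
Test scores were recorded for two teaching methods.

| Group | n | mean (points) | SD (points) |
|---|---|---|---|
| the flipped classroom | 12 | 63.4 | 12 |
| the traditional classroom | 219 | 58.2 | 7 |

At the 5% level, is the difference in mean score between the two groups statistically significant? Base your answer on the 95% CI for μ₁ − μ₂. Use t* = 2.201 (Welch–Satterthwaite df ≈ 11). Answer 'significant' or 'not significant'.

not significant

Per-group SEs: s₁/√n₁ = 12/√12 = 3.4641, s₂/√n₂ = 7/√219 = 0.4730.
Unpooled SE of the difference: √(11.99998881 + 0.223729) = 3.4962.
Margin of error = t* · SE = 2.201 × 3.4962 = 7.6951.
x̄₁ − x̄₂ = 63.4 − 58.2 = 5.2000.
CI: 5.2000 ± 7.6951 = (-2.4951, 12.8951).
The interval (-2.4951, 12.8951) contains 0, so the difference is not significant.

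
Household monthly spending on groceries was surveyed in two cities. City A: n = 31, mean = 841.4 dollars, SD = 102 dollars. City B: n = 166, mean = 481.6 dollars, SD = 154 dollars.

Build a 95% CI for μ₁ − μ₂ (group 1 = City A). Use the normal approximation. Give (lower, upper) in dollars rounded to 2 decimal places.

(316.93, 402.67)

Standard errors of each mean: 102/√31 = 18.3197 and 154/√166 = 11.9527.
SE(x̄₁ − x̄₂) = √(18.3197² + 11.9527²) = 21.8742 for independent samples with unequal variances.
With z* = 1.960, the margin is 1.960 × 21.8742 = 42.8734.
x̄₁ − x̄₂ = 841.4 − 481.6 = 359.8000; the interval is 359.8000 ± 42.8734 = (316.93, 402.67).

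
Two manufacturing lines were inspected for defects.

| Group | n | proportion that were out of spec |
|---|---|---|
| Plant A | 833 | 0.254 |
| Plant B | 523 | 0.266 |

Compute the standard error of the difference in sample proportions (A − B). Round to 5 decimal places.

0.02451

The two standard errors are √(0.2540×0.7460/833) = 0.01508 and √(0.2660×0.7340/523) = 0.01932.
Because the samples are independent, SE_diff = √(0.01508² + 0.01932²) = 0.02451.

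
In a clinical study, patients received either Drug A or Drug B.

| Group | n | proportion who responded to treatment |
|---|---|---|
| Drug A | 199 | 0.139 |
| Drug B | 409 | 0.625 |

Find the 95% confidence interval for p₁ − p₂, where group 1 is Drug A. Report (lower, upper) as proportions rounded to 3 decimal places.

(-0.553, -0.419)

The two standard errors are √(0.1390×0.8610/199) = 0.02452 and √(0.6250×0.3750/409) = 0.02394.
Because the samples are independent, SE_diff = √(0.02452² + 0.02394²) = 0.03427.
Using z* = 1.960 for 95%, ME = 1.960 × 0.03427 = 0.06717.
p̂₁ − p̂₂ = -0.4860; interval -0.4860 ± 0.06717 gives (-0.553, -0.419).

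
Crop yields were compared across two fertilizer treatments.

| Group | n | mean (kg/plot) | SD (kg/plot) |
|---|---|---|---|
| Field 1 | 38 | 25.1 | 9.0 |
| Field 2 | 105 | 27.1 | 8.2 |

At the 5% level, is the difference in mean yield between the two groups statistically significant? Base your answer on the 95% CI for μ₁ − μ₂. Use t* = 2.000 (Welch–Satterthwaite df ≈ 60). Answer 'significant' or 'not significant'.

not significant

SE₁ = s₁/√n₁ = 9.0/√38 = 1.4600; SE₂ = 8.2/√105 = 0.8002.
Independent samples, unequal variances: SE_diff = √(SE₁² + SE₂²) = √(2.1316 + 0.64032004) = 1.6649.
t* = 2.000, so margin of error = 2.000 × 1.6649 = 3.3298.
Difference in means = 25.1 − 27.1 = -2.0000.
-2.0000 ± 3.3298 → (-5.3298, 1.3298).
The interval (-5.3298, 1.3298) contains 0, so the difference is not significant.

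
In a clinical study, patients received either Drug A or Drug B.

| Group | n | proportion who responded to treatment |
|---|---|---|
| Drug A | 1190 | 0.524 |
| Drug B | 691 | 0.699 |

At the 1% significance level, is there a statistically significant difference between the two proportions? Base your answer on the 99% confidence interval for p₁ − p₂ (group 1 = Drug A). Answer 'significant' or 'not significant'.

Each SE is √(p̂(1−p̂)/n): √(0.5240·0.4760/1190) = 0.01448 and √(0.6990·0.3010/691) = 0.01745.
SE(p̂₁ − p̂₂) = √(SE₁² + SE₂²) = √(0.0002096704 + 0.0003045025) = 0.02268, since the two samples are independent.
At 99% confidence z* = 2.576; margin = 2.576 × 0.02268 = 0.05842.
The difference is 0.5240 − 0.6990 = -0.1750, so the interval is -0.1750 ± 0.05842 = (-0.23342, -0.11658).
The interval (-0.23342, -0.11658) does not contain 0, so the difference is significant.

significant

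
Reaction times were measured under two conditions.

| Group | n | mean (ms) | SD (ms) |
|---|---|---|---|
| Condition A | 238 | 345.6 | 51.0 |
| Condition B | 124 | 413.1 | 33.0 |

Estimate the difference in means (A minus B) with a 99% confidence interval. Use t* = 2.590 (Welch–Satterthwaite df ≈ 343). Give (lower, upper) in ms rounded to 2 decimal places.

(-79.00, -56.00)

Per-group SEs: s₁/√n₁ = 51.0/√238 = 3.3058, s₂/√n₂ = 33.0/√124 = 2.9635.
Unpooled SE of the difference: √(10.92831364 + 8.78233225) = 4.4397.
Margin of error = t* · SE = 2.590 × 4.4397 = 11.4988.
x̄₁ − x̄₂ = 345.6 − 413.1 = -67.5000.
CI: -67.5000 ± 11.4988 = (-79.00, -56.00).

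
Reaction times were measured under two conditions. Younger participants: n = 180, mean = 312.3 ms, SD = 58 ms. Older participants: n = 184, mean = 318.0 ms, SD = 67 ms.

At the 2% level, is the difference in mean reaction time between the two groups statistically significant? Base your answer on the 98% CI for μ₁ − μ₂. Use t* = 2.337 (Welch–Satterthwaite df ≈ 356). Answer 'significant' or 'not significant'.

SE₁ = s₁/√n₁ = 58/√180 = 4.3231; SE₂ = 67/√184 = 4.9393.
Independent samples, unequal variances: SE_diff = √(SE₁² + SE₂²) = √(18.68919361 + 24.39668449) = 6.5640.
t* = 2.337, so margin of error = 2.337 × 6.5640 = 15.3401.
Difference in means = 312.3 − 318.0 = -5.7000.
-5.7000 ± 15.3401 → (-21.0401, 9.6401).
The interval (-21.0401, 9.6401) contains 0, so the difference is not significant.

not significant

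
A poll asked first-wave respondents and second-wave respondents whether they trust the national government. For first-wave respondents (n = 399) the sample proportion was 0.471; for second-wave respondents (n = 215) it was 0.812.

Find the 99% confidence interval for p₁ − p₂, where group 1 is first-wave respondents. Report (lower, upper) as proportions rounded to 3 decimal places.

Each SE is √(p̂(1−p̂)/n): √(0.4710·0.5290/399) = 0.02499 and √(0.8120·0.1880/215) = 0.02665.
SE(p̂₁ − p̂₂) = √(SE₁² + SE₂²) = √(0.0006245001 + 0.0007102225) = 0.03653, since the two samples are independent.
At 99% confidence z* = 2.576; margin = 2.576 × 0.03653 = 0.09410.
The difference is 0.4710 − 0.8120 = -0.3410, so the interval is -0.3410 ± 0.09410 = (-0.435, -0.247).

(-0.435, -0.247)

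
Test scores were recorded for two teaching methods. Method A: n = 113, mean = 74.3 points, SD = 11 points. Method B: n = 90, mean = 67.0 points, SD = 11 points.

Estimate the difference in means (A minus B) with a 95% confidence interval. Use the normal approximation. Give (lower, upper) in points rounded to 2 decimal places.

(4.25, 10.35)

Standard errors of each mean: 11/√113 = 1.0348 and 11/√90 = 1.1595.
SE(x̄₁ − x̄₂) = √(1.0348² + 1.1595²) = 1.5541 for independent samples with unequal variances.
With z* = 1.960, the margin is 1.960 × 1.5541 = 3.0460.
x̄₁ − x̄₂ = 74.3 − 67.0 = 7.3000; the interval is 7.3000 ± 3.0460 = (4.25, 10.35).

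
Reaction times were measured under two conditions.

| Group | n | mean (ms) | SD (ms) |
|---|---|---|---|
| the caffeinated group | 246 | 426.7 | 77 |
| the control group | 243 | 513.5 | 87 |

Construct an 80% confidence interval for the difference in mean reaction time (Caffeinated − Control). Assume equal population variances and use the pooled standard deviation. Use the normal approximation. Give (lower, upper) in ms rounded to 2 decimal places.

(-96.32, -77.28)

Pooled variance s_p² = [245·77² + 242·87²] / (246+243−2) = 6743.9487, so s_p = 82.1215.
SE_diff = s_p·√(1/n₁ + 1/n₂) = 82.1215·√(1/246 + 1/243) = 7.4275.
z* = 1.282; margin = 1.282 × 7.4275 = 9.5221.
Difference = 426.7 − 513.5 = -86.8000.
-86.8000 ± 9.5221 → (-96.32, -77.28).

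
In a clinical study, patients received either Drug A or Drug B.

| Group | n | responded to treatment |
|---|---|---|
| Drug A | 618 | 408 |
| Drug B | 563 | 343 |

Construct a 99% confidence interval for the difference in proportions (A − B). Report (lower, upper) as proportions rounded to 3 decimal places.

(-0.021, 0.123)

p̂₁ = 408/618 = 0.6602 and p̂₂ = 343/563 = 0.6092.
SE₁ = √(p̂₁(1−p̂₁)/n₁) = √(0.6602·0.3398/618) = 0.01905; SE₂ = √(0.6092·0.3908/563) = 0.02056.
Independent samples: SE of the difference = √(SE₁² + SE₂²) = √(0.0003629025 + 0.0004227136) = 0.02803.
z* for 99% confidence is 2.576, so the margin of error is 2.576 × 0.02803 = 0.07221.
Point estimate p̂₁ − p̂₂ = 0.6602 − 0.6092 = 0.0510.
0.0510 ± 0.07221 → (-0.021, 0.123).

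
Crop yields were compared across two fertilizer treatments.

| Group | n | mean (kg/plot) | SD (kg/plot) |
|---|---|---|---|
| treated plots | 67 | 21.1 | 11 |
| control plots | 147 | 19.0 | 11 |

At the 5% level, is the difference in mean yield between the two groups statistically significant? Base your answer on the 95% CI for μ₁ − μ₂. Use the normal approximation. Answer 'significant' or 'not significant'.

Per-group SEs: s₁/√n₁ = 11/√67 = 1.3439, s₂/√n₂ = 11/√147 = 0.9073.
Unpooled SE of the difference: √(1.80606721 + 0.82319329) = 1.6215.
Margin of error = z* · SE = 1.960 × 1.6215 = 3.1781.
x̄₁ − x̄₂ = 21.1 − 19.0 = 2.1000.
CI: 2.1000 ± 3.1781 = (-1.0781, 5.2781).
The interval (-1.0781, 5.2781) contains 0, so the difference is not significant.

not significant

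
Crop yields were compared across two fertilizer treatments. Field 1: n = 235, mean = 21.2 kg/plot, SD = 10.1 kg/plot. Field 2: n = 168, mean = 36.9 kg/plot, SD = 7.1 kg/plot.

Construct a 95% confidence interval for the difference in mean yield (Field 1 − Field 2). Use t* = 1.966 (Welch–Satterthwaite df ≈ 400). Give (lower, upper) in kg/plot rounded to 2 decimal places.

(-17.38, -14.02)

Standard errors of each mean: 10.1/√235 = 0.6589 and 7.1/√168 = 0.5478.
SE(x̄₁ − x̄₂) = √(0.6589² + 0.5478²) = 0.8569 for independent samples with unequal variances.
With t* = 1.966, the margin is 1.966 × 0.8569 = 1.6847.
x̄₁ − x̄₂ = 21.2 − 36.9 = -15.7000; the interval is -15.7000 ± 1.6847 = (-17.38, -14.02).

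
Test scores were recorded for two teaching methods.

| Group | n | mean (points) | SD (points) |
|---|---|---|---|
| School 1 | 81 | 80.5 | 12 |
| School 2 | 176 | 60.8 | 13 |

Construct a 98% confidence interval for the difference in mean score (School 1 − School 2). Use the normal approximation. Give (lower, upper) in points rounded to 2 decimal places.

SE₁ = s₁/√n₁ = 12/√81 = 1.3333; SE₂ = 13/√176 = 0.9799.
Independent samples, unequal variances: SE_diff = √(SE₁² + SE₂²) = √(1.77768889 + 0.96020401) = 1.6547.
z* = 2.326, so margin of error = 2.326 × 1.6547 = 3.8488.
Difference in means = 80.5 − 60.8 = 19.7000.
19.7000 ± 3.8488 → (15.85, 23.55).

(15.85, 23.55)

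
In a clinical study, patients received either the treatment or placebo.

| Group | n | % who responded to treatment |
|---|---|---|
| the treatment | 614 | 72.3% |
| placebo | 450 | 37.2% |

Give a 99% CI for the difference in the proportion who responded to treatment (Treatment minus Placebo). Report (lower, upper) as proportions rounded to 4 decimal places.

Each SE is √(p̂(1−p̂)/n): √(0.7230·0.2770/614) = 0.01806 and √(0.3720·0.6280/450) = 0.02278.
SE(p̂₁ − p̂₂) = √(SE₁² + SE₂²) = √(0.0003261636 + 0.0005189284) = 0.02907, since the two samples are independent.
At 99% confidence z* = 2.576; margin = 2.576 × 0.02907 = 0.07488.
The difference is 0.7230 − 0.3720 = 0.3510, so the interval is 0.3510 ± 0.07488 = (0.2761, 0.4259).

(0.2761, 0.4259)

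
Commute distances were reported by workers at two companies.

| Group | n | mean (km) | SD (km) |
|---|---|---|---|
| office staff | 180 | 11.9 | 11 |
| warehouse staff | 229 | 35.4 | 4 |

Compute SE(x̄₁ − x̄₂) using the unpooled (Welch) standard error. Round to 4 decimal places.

0.8614

SE₁ = s₁/√n₁ = 11/√180 = 0.8199; SE₂ = 4/√229 = 0.2643.
Independent samples, unequal variances: SE_diff = √(SE₁² + SE₂²) = √(0.67223601 + 0.06985449) = 0.8614.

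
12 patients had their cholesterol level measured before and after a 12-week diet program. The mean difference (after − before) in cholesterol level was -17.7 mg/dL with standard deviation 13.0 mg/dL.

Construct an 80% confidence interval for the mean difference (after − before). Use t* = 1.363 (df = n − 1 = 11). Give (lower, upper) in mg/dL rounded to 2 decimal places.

(-22.82, -12.58)

This is a matched-pairs design, so SE = s_d/√n = 13.0/√12 = 3.7528.
Margin = 1.363 × 3.7528 = 5.1151; the interval is -17.7 ± 5.1151 = (-22.82, -12.58).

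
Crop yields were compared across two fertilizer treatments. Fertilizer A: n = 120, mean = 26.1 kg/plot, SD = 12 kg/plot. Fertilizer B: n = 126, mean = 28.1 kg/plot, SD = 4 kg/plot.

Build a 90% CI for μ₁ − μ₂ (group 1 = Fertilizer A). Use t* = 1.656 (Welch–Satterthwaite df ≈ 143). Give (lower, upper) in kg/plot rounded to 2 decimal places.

(-3.91, -0.09)

SE₁ = s₁/√n₁ = 12/√120 = 1.0954; SE₂ = 4/√126 = 0.3563.
Independent samples, unequal variances: SE_diff = √(SE₁² + SE₂²) = √(1.19990116 + 0.12694969) = 1.1519.
t* = 1.656, so margin of error = 1.656 × 1.1519 = 1.9075.
Difference in means = 26.1 − 28.1 = -2.0000.
-2.0000 ± 1.9075 → (-3.91, -0.09).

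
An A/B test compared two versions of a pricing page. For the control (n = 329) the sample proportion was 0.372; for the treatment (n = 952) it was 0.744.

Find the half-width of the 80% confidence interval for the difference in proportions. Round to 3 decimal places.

The two standard errors are √(0.3720×0.6280/329) = 0.02665 and √(0.7440×0.2560/952) = 0.01414.
Because the samples are independent, SE_diff = √(0.02665² + 0.01414²) = 0.03017.
Using z* = 1.282 for 80%, ME = 1.282 × 0.03017 = 0.03868.

0.039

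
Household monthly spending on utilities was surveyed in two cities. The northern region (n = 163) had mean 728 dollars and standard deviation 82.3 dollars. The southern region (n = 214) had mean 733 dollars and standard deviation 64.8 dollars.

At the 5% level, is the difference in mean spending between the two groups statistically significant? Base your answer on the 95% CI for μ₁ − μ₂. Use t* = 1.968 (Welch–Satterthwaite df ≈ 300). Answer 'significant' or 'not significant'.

not significant

Per-group SEs: s₁/√n₁ = 82.3/√163 = 6.4462, s₂/√n₂ = 64.8/√214 = 4.4296.
Unpooled SE of the difference: √(41.55349444 + 19.62135616) = 7.8214.
Margin of error = t* · SE = 1.968 × 7.8214 = 15.3925.
x̄₁ − x̄₂ = 728 − 733 = -5.0000.
CI: -5.0000 ± 15.3925 = (-20.3925, 10.3925).
The interval (-20.3925, 10.3925) contains 0, so the difference is not significant.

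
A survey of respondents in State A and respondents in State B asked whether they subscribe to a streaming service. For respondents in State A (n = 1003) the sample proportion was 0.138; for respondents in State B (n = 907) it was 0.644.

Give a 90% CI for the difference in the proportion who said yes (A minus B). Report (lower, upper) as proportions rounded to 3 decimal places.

(-0.538, -0.474)

Each SE is √(p̂(1−p̂)/n): √(0.1380·0.8620/1003) = 0.01089 and √(0.6440·0.3560/907) = 0.01590.
SE(p̂₁ − p̂₂) = √(SE₁² + SE₂²) = √(0.0001185921 + 0.00025281) = 0.01927, since the two samples are independent.
At 90% confidence z* = 1.645; margin = 1.645 × 0.01927 = 0.03170.
The difference is 0.1380 − 0.6440 = -0.5060, so the interval is -0.5060 ± 0.03170 = (-0.538, -0.474).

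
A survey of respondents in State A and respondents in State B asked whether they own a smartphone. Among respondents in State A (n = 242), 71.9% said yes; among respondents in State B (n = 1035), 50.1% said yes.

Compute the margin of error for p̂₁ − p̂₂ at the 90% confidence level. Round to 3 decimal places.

0.054

SE₁ = √(p̂₁(1−p̂₁)/n₁) = √(0.7190·0.2810/242) = 0.02889; SE₂ = √(0.5010·0.4990/1035) = 0.01554.
Independent samples: SE of the difference = √(SE₁² + SE₂²) = √(0.0008346321 + 0.0002414916) = 0.03280.
z* for 90% confidence is 1.645, so the margin of error is 1.645 × 0.03280 = 0.05396.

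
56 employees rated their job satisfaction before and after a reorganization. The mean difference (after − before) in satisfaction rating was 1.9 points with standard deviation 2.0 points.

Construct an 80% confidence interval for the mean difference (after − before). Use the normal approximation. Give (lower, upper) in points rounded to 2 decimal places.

(1.56, 2.24)

Paired design: SE = s_d/√n = 2.0/√56 = 0.2673.
z* = 1.282; margin of error = 1.282 × 0.2673 = 0.3427.
1.9 ± 0.3427 → (1.56, 2.24).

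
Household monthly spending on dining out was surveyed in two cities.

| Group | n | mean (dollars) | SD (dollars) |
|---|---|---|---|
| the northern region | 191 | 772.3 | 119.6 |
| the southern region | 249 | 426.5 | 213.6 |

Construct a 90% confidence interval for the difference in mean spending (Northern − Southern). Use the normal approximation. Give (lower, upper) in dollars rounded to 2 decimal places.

SE₁ = s₁/√n₁ = 119.6/√191 = 8.6540; SE₂ = 213.6/√249 = 13.5363.
Independent samples, unequal variances: SE_diff = √(SE₁² + SE₂²) = √(74.891716 + 183.23141769) = 16.0662.
z* = 1.645, so margin of error = 1.645 × 16.0662 = 26.4289.
Difference in means = 772.3 − 426.5 = 345.8000.
345.8000 ± 26.4289 → (319.37, 372.23).

(319.37, 372.23)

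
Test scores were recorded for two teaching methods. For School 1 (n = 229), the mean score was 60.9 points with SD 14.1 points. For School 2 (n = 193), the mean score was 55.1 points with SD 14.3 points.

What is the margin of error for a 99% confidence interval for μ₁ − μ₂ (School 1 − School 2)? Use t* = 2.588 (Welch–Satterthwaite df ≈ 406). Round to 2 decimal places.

3.59

Per-group SEs: s₁/√n₁ = 14.1/√229 = 0.9318, s₂/√n₂ = 14.3/√193 = 1.0293.
Unpooled SE of the difference: √(0.86825124 + 1.05945849) = 1.3884.
Margin of error = t* · SE = 2.588 × 1.3884 = 3.5932.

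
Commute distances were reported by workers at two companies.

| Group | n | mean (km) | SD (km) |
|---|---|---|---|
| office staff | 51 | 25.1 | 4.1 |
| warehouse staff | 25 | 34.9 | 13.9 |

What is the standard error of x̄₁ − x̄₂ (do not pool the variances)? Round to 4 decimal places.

Standard errors of each mean: 4.1/√51 = 0.5741 and 13.9/√25 = 2.7800.
SE(x̄₁ − x̄₂) = √(0.5741² + 2.7800²) = 2.8387 for independent samples with unequal variances.

2.8387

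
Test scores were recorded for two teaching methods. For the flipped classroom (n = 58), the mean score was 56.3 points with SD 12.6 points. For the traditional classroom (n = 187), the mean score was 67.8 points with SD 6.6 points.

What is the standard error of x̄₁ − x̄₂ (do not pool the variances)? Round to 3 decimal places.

1.723

Per-group SEs: s₁/√n₁ = 12.6/√58 = 1.6545, s₂/√n₂ = 6.6/√187 = 0.4826.
Unpooled SE of the difference: √(2.73737025 + 0.23290276) = 1.7234.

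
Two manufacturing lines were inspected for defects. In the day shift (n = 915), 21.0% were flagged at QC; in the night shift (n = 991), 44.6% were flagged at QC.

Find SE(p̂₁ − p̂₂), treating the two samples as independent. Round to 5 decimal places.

0.02075

Each SE is √(p̂(1−p̂)/n): √(0.2100·0.7900/915) = 0.01347 and √(0.4460·0.5540/991) = 0.01579.
SE(p̂₁ − p̂₂) = √(SE₁² + SE₂²) = √(0.0001814409 + 0.0002493241) = 0.02075, since the two samples are independent.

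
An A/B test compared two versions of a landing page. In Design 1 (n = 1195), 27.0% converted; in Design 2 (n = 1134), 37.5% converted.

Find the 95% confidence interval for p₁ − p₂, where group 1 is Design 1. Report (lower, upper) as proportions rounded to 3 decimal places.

(-0.143, -0.067)

SE₁ = √(p̂₁(1−p̂₁)/n₁) = √(0.2700·0.7300/1195) = 0.01284; SE₂ = √(0.3750·0.6250/1134) = 0.01438.
Independent samples: SE of the difference = √(SE₁² + SE₂²) = √(0.0001648656 + 0.0002067844) = 0.01928.
z* for 95% confidence is 1.960, so the margin of error is 1.960 × 0.01928 = 0.03779.
Point estimate p̂₁ − p̂₂ = 0.2700 − 0.3750 = -0.1050.
-0.1050 ± 0.03779 → (-0.143, -0.067).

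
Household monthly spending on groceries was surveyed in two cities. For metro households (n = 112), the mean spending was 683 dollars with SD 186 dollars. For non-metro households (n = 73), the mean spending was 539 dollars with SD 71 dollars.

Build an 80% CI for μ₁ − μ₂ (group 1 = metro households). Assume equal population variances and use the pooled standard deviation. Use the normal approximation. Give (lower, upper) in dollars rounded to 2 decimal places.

Pooled variance s_p² = [111·186² + 72·71²] / (112+73−2) = 22967.8033, so s_p = 151.5513.
SE_diff = s_p·√(1/n₁ + 1/n₂) = 151.5513·√(1/112 + 1/73) = 22.7969.
z* = 1.282; margin = 1.282 × 22.7969 = 29.2256.
Difference = 683 − 539 = 144.0000.
144.0000 ± 29.2256 → (114.77, 173.23).

(114.77, 173.23)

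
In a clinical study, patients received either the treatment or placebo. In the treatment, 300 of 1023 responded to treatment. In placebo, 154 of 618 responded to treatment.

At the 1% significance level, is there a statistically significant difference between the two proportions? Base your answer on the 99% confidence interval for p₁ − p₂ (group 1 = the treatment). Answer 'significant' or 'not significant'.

not significant

p̂₁ = 300/1023 = 0.2933 and p̂₂ = 154/618 = 0.2492.
SE₁ = √(p̂₁(1−p̂₁)/n₁) = √(0.2933·0.7067/1023) = 0.01423; SE₂ = √(0.2492·0.7508/618) = 0.01740.
Independent samples: SE of the difference = √(SE₁² + SE₂²) = √(0.0002024929 + 0.00030276) = 0.02248.
z* for 99% confidence is 2.576, so the margin of error is 2.576 × 0.02248 = 0.05791.
Point estimate p̂₁ − p̂₂ = 0.2933 − 0.2492 = 0.0441.
0.0441 ± 0.05791 → (-0.01381, 0.10201).
The interval (-0.01381, 0.10201) contains 0, so the difference is not significant.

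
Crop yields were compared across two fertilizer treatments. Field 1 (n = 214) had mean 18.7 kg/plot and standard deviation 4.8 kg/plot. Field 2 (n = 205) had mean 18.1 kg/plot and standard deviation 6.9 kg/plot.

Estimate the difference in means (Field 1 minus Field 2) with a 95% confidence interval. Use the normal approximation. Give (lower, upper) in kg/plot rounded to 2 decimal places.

(-0.54, 1.74)

SE₁ = s₁/√n₁ = 4.8/√214 = 0.3281; SE₂ = 6.9/√205 = 0.4819.
Independent samples, unequal variances: SE_diff = √(SE₁² + SE₂²) = √(0.10764961 + 0.23222761) = 0.5830.
z* = 1.960, so margin of error = 1.960 × 0.5830 = 1.1427.
Difference in means = 18.7 − 18.1 = 0.6000.
0.6000 ± 1.1427 → (-0.54, 1.74).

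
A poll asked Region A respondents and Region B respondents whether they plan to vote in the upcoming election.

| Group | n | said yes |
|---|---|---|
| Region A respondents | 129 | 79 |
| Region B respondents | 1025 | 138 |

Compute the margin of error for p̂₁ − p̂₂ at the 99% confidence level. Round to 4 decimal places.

p̂₁ = 79/129 = 0.6124 and p̂₂ = 138/1025 = 0.1346.
SE₁ = √(p̂₁(1−p̂₁)/n₁) = √(0.6124·0.3876/129) = 0.04290; SE₂ = √(0.1346·0.8654/1025) = 0.01066.
Independent samples: SE of the difference = √(SE₁² + SE₂²) = √(0.00184041 + 0.0001136356) = 0.04420.
z* for 99% confidence is 2.576, so the margin of error is 2.576 × 0.04420 = 0.11386.

0.1139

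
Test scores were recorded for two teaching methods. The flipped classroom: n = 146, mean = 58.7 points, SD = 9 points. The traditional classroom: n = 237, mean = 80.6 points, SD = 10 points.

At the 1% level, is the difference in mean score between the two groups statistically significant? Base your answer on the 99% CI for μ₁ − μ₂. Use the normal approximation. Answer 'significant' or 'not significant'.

Standard errors of each mean: 9/√146 = 0.7448 and 10/√237 = 0.6496.
SE(x̄₁ − x̄₂) = √(0.7448² + 0.6496²) = 0.9883 for independent samples with unequal variances.
With z* = 2.576, the margin is 2.576 × 0.9883 = 2.5459.
x̄₁ − x̄₂ = 58.7 − 80.6 = -21.9000; the interval is -21.9000 ± 2.5459 = (-24.4459, -19.3541).
The interval (-24.4459, -19.3541) does not contain 0, so the difference is significant.

significant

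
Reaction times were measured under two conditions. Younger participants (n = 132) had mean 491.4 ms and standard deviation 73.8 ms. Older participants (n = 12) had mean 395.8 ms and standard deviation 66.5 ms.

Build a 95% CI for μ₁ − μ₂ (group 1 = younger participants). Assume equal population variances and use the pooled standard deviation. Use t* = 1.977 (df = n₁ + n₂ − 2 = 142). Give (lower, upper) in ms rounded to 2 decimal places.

(51.93, 139.27)

Pooled variance s_p² = [131·73.8² + 11·66.5²] / (132+12−2) = 5367.1013, so s_p = 73.2605.
SE_diff = s_p·√(1/n₁ + 1/n₂) = 73.2605·√(1/132 + 1/12) = 22.0889.
t* = 1.977; margin = 1.977 × 22.0889 = 43.6698.
Difference = 491.4 − 395.8 = 95.6000.
95.6000 ± 43.6698 → (51.93, 139.27).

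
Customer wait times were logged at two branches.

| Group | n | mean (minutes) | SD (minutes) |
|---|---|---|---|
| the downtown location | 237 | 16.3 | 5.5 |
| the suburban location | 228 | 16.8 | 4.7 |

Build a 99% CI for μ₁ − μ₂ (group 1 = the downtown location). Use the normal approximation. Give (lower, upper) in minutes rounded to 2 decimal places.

SE₁ = s₁/√n₁ = 5.5/√237 = 0.3573; SE₂ = 4.7/√228 = 0.3113.
Independent samples, unequal variances: SE_diff = √(SE₁² + SE₂²) = √(0.12766329 + 0.09690769) = 0.4739.
z* = 2.576, so margin of error = 2.576 × 0.4739 = 1.2208.
Difference in means = 16.3 − 16.8 = -0.5000.
-0.5000 ± 1.2208 → (-1.72, 0.72).

(-1.72, 0.72)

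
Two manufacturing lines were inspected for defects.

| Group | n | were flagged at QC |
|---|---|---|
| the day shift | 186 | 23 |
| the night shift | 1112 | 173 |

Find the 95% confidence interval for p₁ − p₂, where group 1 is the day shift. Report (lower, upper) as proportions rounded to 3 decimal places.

(-0.084, 0.020)

First, p̂₁ = 23/186 = 0.1237; p̂₂ = 173/1112 = 0.1556.
The two standard errors are √(0.1237×0.8763/186) = 0.02414 and √(0.1556×0.8444/1112) = 0.01087.
Because the samples are independent, SE_diff = √(0.02414² + 0.01087²) = 0.02647.
Using z* = 1.960 for 95%, ME = 1.960 × 0.02647 = 0.05188.
p̂₁ − p̂₂ = -0.0319; interval -0.0319 ± 0.05188 gives (-0.084, 0.020).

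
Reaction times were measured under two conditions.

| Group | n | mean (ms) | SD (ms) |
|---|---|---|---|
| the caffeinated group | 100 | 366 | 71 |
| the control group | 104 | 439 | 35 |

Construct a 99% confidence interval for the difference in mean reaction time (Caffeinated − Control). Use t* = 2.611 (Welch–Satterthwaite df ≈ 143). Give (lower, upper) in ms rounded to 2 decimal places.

(-93.59, -52.41)

SE₁ = s₁/√n₁ = 71/√100 = 7.1000; SE₂ = 35/√104 = 3.4320.
Independent samples, unequal variances: SE_diff = √(SE₁² + SE₂²) = √(50.41 + 11.778624) = 7.8860.
t* = 2.611, so margin of error = 2.611 × 7.8860 = 20.5903.
Difference in means = 366 − 439 = -73.0000.
-73.0000 ± 20.5903 → (-93.59, -52.41).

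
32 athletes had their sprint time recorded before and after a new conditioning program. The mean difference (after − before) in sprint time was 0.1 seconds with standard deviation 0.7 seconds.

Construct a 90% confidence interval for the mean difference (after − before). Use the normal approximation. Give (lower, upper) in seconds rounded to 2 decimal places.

This is a matched-pairs design, so SE = s_d/√n = 0.7/√32 = 0.1237.
Margin = 1.645 × 0.1237 = 0.2035; the interval is 0.1 ± 0.2035 = (-0.10, 0.30).

(-0.10, 0.30)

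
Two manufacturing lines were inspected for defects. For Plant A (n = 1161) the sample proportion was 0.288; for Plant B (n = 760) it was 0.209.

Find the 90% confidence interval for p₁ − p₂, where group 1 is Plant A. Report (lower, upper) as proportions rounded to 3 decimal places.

(0.046, 0.112)

SE₁ = √(p̂₁(1−p̂₁)/n₁) = √(0.2880·0.7120/1161) = 0.01329; SE₂ = √(0.2090·0.7910/760) = 0.01475.
Independent samples: SE of the difference = √(SE₁² + SE₂²) = √(0.0001766241 + 0.0002175625) = 0.01985.
z* for 90% confidence is 1.645, so the margin of error is 1.645 × 0.01985 = 0.03265.
Point estimate p̂₁ − p̂₂ = 0.2880 − 0.2090 = 0.0790.
0.0790 ± 0.03265 → (0.046, 0.112).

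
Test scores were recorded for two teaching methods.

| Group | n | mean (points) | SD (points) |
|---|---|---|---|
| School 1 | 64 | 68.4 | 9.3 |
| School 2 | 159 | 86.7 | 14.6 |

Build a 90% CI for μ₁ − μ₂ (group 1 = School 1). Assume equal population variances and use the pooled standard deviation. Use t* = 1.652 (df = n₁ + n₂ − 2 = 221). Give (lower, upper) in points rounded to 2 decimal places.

(-21.55, -15.05)

Pooled variance s_p² = [63·9.3² + 158·14.6²] / (64+159−2) = 177.0505, so s_p = 13.3060.
SE_diff = s_p·√(1/n₁ + 1/n₂) = 13.3060·√(1/64 + 1/159) = 1.9698.
t* = 1.652; margin = 1.652 × 1.9698 = 3.2541.
Difference = 68.4 − 86.7 = -18.3000.
-18.3000 ± 3.2541 → (-21.55, -15.05).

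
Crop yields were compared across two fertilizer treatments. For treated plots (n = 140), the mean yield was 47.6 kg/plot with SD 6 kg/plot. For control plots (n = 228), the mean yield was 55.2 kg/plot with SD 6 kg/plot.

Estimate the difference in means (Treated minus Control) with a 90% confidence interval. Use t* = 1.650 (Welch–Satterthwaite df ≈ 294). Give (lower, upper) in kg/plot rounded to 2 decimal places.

Per-group SEs: s₁/√n₁ = 6/√140 = 0.5071, s₂/√n₂ = 6/√228 = 0.3974.
Unpooled SE of the difference: √(0.25715041 + 0.15792676) = 0.6443.
Margin of error = t* · SE = 1.650 × 0.6443 = 1.0631.
x̄₁ − x̄₂ = 47.6 − 55.2 = -7.6000.
CI: -7.6000 ± 1.0631 = (-8.66, -6.54).

(-8.66, -6.54)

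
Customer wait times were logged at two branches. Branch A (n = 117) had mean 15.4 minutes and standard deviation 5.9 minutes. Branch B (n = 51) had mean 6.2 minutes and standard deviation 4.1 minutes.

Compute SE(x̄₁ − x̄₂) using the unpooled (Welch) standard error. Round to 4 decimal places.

0.7919

SE₁ = s₁/√n₁ = 5.9/√117 = 0.5455; SE₂ = 4.1/√51 = 0.5741.
Independent samples, unequal variances: SE_diff = √(SE₁² + SE₂²) = √(0.29757025 + 0.32959081) = 0.7919.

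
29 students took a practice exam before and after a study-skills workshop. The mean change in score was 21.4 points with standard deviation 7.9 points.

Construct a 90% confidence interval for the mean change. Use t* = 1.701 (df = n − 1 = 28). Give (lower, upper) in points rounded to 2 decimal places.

(18.90, 23.90)

Paired design: SE = s_d/√n = 7.9/√29 = 1.4670.
t* = 1.701; margin of error = 1.701 × 1.4670 = 2.4954.
21.4 ± 2.4954 → (18.90, 23.90).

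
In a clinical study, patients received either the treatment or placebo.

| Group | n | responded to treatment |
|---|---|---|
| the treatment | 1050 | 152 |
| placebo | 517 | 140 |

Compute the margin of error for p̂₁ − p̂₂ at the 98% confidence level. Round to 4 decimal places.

Sample proportions: 152/1050 = 0.1448, 140/517 = 0.2708.
Each SE is √(p̂(1−p̂)/n): √(0.1448·0.8552/1050) = 0.01086 and √(0.2708·0.7292/517) = 0.01954.
SE(p̂₁ − p̂₂) = √(SE₁² + SE₂²) = √(0.0001179396 + 0.0003818116) = 0.02236, since the two samples are independent.
At 98% confidence z* = 2.326; margin = 2.326 × 0.02236 = 0.05201.

0.0520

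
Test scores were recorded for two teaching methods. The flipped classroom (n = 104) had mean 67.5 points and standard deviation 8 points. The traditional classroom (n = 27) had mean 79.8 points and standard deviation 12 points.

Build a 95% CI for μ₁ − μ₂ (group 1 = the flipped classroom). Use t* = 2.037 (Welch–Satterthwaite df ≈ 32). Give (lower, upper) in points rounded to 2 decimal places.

Per-group SEs: s₁/√n₁ = 8/√104 = 0.7845, s₂/√n₂ = 12/√27 = 2.3094.
Unpooled SE of the difference: √(0.61544025 + 5.33332836) = 2.4390.
Margin of error = t* · SE = 2.037 × 2.4390 = 4.9682.
x̄₁ − x̄₂ = 67.5 − 79.8 = -12.3000.
CI: -12.3000 ± 4.9682 = (-17.27, -7.33).

(-17.27, -7.33)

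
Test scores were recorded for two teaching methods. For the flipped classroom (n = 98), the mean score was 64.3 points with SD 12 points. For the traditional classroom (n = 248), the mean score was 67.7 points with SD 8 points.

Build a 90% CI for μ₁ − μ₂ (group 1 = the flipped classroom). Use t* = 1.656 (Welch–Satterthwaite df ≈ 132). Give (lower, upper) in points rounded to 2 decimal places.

Standard errors of each mean: 12/√98 = 1.2122 and 8/√248 = 0.5080.
SE(x̄₁ − x̄₂) = √(1.2122² + 0.5080²) = 1.3143 for independent samples with unequal variances.
With t* = 1.656, the margin is 1.656 × 1.3143 = 2.1765.
x̄₁ − x̄₂ = 64.3 − 67.7 = -3.4000; the interval is -3.4000 ± 2.1765 = (-5.58, -1.22).

(-5.58, -1.22)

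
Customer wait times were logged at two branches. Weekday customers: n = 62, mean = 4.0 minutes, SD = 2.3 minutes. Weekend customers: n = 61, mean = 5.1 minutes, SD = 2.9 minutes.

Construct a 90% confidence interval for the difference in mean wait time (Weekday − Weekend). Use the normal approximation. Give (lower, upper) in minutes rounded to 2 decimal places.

SE₁ = s₁/√n₁ = 2.3/√62 = 0.2921; SE₂ = 2.9/√61 = 0.3713.
Independent samples, unequal variances: SE_diff = √(SE₁² + SE₂²) = √(0.08532241 + 0.13786369) = 0.4724.
z* = 1.645, so margin of error = 1.645 × 0.4724 = 0.7771.
Difference in means = 4.0 − 5.1 = -1.1000.
-1.1000 ± 0.7771 → (-1.88, -0.32).

(-1.88, -0.32)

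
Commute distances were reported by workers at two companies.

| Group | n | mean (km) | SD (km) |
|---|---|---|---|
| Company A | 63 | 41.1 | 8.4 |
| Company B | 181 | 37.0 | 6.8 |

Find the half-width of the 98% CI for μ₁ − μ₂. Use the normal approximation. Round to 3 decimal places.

Per-group SEs: s₁/√n₁ = 8.4/√63 = 1.0583, s₂/√n₂ = 6.8/√181 = 0.5054.
Unpooled SE of the difference: √(1.11999889 + 0.25542916) = 1.1728.
Margin of error = z* · SE = 2.326 × 1.1728 = 2.7279.

2.728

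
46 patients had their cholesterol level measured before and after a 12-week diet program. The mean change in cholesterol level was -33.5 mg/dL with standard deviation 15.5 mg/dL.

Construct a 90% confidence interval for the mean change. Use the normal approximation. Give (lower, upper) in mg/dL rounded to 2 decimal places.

(-37.26, -29.74)

This is a matched-pairs design, so SE = s_d/√n = 15.5/√46 = 2.2854.
Margin = 1.645 × 2.2854 = 3.7595; the interval is -33.5 ± 3.7595 = (-37.26, -29.74).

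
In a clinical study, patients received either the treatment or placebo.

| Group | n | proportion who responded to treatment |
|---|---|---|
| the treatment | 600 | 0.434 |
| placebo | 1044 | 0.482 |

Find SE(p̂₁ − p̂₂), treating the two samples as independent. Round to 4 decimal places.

The two standard errors are √(0.4340×0.5660/600) = 0.02023 and √(0.4820×0.5180/1044) = 0.01546.
Because the samples are independent, SE_diff = √(0.02023² + 0.01546²) = 0.02546.

0.0255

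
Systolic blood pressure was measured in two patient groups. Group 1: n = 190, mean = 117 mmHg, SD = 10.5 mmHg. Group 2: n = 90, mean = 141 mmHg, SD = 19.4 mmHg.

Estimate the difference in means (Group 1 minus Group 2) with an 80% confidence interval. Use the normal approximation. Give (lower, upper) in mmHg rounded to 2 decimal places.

SE₁ = s₁/√n₁ = 10.5/√190 = 0.7618; SE₂ = 19.4/√90 = 2.0449.
Independent samples, unequal variances: SE_diff = √(SE₁² + SE₂²) = √(0.58033924 + 4.18161601) = 2.1822.
z* = 1.282, so margin of error = 1.282 × 2.1822 = 2.7976.
Difference in means = 117 − 141 = -24.0000.
-24.0000 ± 2.7976 → (-26.80, -21.20).

(-26.80, -21.20)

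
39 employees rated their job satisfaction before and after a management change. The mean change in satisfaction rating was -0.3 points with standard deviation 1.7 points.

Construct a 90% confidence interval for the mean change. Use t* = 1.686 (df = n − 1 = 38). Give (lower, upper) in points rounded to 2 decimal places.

This is a matched-pairs design, so SE = s_d/√n = 1.7/√39 = 0.2722.
Margin = 1.686 × 0.2722 = 0.4589; the interval is -0.3 ± 0.4589 = (-0.76, 0.16).

(-0.76, 0.16)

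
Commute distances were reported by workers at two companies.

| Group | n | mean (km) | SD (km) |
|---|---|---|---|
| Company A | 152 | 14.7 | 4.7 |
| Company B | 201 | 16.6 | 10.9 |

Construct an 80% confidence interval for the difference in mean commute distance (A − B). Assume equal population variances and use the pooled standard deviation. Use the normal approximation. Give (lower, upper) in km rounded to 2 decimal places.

Pooled variance s_p² = [151·4.7² + 200·10.9²] / (152+201−2) = 77.2011, so s_p = 8.7864.
SE_diff = s_p·√(1/n₁ + 1/n₂) = 8.7864·√(1/152 + 1/201) = 0.9444.
z* = 1.282; margin = 1.282 × 0.9444 = 1.2107.
Difference = 14.7 − 16.6 = -1.9000.
-1.9000 ± 1.2107 → (-3.11, -0.69).

(-3.11, -0.69)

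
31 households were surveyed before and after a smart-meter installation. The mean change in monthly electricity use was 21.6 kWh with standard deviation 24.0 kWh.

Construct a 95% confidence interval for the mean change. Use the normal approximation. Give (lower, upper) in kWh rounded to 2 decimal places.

(13.15, 30.05)

This is a matched-pairs design, so SE = s_d/√n = 24.0/√31 = 4.3105.
Margin = 1.960 × 4.3105 = 8.4486; the interval is 21.6 ± 8.4486 = (13.15, 30.05).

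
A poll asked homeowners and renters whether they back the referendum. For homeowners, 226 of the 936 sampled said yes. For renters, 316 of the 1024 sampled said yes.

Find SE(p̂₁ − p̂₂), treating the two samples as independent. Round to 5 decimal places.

0.02010

p̂₁ = 226/936 = 0.2415 and p̂₂ = 316/1024 = 0.3086.
SE₁ = √(p̂₁(1−p̂₁)/n₁) = √(0.2415·0.7585/936) = 0.01399; SE₂ = √(0.3086·0.6914/1024) = 0.01443.
Independent samples: SE of the difference = √(SE₁² + SE₂²) = √(0.0001957201 + 0.0002082249) = 0.02010.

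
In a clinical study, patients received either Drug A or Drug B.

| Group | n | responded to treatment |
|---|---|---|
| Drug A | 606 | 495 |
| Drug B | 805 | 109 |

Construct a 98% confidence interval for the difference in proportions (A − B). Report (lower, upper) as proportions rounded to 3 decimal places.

(0.635, 0.727)

First, p̂₁ = 495/606 = 0.8168; p̂₂ = 109/805 = 0.1354.
The two standard errors are √(0.8168×0.1832/606) = 0.01571 and √(0.1354×0.8646/805) = 0.01206.
Because the samples are independent, SE_diff = √(0.01571² + 0.01206²) = 0.01981.
Using z* = 2.326 for 98%, ME = 2.326 × 0.01981 = 0.04608.
p̂₁ − p̂₂ = 0.6814; interval 0.6814 ± 0.04608 gives (0.635, 0.727).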